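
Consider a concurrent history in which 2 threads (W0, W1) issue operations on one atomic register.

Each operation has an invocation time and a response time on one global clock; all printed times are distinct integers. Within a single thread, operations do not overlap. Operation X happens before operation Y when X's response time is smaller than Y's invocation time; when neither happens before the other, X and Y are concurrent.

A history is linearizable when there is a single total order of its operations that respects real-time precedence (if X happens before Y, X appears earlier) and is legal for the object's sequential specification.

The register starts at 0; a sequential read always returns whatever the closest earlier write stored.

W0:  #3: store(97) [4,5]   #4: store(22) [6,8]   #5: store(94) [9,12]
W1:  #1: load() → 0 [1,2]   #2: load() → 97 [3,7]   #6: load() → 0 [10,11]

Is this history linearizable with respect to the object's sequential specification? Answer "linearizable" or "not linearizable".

not linearizable

events 1..10 are fine; event 11 — the response of #6 at time 11 — makes the prefix non-linearizable
3 orders of the 5 completed atomic register ops respect real time; none is legal
including or dropping the 1 pending operation (#5) in any combination fails
sample order #1, #2, #3, #4, #6 (pending dropped) stalls at step 2 — #2 load() → 97 has no legal effect
sample order #1, #3, #2, #4, #6 (pending dropped) stalls at step 5 — #6 load() → 0 has no legal effect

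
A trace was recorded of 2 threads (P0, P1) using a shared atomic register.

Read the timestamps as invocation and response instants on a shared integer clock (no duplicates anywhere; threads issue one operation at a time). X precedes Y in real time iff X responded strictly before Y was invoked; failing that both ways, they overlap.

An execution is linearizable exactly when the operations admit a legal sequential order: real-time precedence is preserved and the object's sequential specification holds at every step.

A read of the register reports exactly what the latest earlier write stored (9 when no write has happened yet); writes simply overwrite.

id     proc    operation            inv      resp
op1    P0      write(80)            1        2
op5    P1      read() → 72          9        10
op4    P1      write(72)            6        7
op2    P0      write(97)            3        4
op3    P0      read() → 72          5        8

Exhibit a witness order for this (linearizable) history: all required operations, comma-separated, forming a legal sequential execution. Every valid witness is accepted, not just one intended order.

op1, op2, op4, op3, op5

1. op1 write(80), leaving value 80
2. op2 write(97), leaving value 97
3. op4 write(72), leaving value 72
4. op3 read() → 72, leaving value 72
5. op5 read() → 72, leaving value 72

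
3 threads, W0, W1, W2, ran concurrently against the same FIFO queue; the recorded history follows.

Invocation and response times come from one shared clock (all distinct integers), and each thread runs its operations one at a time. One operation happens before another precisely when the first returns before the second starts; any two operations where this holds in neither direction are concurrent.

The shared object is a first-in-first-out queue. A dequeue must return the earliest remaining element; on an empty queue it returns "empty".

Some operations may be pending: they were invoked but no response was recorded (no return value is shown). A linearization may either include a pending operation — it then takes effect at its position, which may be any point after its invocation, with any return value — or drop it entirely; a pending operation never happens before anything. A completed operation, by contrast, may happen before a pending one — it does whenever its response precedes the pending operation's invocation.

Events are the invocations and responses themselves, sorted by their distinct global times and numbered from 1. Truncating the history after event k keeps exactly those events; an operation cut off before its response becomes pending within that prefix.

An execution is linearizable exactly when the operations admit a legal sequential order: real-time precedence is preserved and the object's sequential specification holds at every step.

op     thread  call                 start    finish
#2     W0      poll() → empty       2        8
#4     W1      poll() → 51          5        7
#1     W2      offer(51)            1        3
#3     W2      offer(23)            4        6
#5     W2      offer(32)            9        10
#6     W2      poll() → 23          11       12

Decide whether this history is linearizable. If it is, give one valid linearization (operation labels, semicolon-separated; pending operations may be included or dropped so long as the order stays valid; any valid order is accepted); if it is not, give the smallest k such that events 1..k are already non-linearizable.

linearizable — witness: #1; #4; #2; #3; #5; #6

after step 1 (#1 offer(51)): queue <51>
after step 2 (#4 poll() → 51): queue <>
after step 3 (#2 poll() → empty): queue <>
after step 4 (#3 offer(23)): queue <23>
after step 5 (#5 offer(32)): queue <23,32>
after step 6 (#6 poll() → 23): queue <32>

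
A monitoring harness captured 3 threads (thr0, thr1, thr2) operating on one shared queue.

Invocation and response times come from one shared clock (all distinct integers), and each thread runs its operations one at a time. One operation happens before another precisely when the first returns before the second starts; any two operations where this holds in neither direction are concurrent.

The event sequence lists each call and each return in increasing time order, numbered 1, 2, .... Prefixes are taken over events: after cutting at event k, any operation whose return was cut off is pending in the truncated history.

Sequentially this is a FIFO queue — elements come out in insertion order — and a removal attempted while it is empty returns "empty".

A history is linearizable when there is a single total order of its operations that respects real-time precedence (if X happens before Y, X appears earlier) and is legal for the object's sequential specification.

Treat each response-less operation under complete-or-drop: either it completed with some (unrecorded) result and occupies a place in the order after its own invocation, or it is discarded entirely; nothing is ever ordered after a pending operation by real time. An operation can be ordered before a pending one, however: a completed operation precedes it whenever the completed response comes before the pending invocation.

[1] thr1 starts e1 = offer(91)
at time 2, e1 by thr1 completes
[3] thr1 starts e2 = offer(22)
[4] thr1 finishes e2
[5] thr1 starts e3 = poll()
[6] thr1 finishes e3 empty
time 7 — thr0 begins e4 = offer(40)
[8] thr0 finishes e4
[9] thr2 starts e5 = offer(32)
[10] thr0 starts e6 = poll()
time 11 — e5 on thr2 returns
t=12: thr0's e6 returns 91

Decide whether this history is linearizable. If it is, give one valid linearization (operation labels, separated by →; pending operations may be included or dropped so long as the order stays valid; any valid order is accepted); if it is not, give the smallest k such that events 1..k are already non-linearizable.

the violation lands at event 6, e3's response at time 6: events 1..5 linearize, events 1..6 do not
exhaustive check: the 3 completed queue ops admit one real-time order; illegal
e.g. e1, e2, e3: illegal at step 3, since e3 poll() → empty cannot apply there

not linearizable — minimal violating prefix: 6 events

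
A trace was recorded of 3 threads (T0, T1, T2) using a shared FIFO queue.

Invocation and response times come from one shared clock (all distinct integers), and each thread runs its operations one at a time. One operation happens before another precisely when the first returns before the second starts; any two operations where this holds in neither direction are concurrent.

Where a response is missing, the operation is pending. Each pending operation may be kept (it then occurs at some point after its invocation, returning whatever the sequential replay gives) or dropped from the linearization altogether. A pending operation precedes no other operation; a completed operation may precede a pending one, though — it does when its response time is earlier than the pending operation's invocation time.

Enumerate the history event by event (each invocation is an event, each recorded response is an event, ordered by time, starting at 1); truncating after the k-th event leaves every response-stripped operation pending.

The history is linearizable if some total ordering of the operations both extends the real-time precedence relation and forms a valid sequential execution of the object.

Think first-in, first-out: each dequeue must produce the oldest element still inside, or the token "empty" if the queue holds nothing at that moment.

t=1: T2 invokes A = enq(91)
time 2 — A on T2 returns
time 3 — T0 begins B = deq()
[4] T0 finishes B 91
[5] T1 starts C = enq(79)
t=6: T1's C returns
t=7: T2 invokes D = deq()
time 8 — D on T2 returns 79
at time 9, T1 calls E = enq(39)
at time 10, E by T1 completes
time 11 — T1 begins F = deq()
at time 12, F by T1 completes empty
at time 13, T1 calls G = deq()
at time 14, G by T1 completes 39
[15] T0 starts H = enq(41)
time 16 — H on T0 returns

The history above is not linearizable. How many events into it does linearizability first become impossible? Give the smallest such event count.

events 1..11 are still linearizable — one witness is A, B, C, D, E:
after step 1 (A enq(91)): queue <91>
after step 2 (B deq() → 91): queue <>
after step 3 (C enq(79)): queue <79>
after step 4 (D deq() → 79): queue <>
after step 5 (E enq(39)): queue <39>
at event 12 (F's time-12 response) nothing linearizes any more
take A, B, C, D, E, F: step 6 already fails, because F deq() → empty cannot occur there

12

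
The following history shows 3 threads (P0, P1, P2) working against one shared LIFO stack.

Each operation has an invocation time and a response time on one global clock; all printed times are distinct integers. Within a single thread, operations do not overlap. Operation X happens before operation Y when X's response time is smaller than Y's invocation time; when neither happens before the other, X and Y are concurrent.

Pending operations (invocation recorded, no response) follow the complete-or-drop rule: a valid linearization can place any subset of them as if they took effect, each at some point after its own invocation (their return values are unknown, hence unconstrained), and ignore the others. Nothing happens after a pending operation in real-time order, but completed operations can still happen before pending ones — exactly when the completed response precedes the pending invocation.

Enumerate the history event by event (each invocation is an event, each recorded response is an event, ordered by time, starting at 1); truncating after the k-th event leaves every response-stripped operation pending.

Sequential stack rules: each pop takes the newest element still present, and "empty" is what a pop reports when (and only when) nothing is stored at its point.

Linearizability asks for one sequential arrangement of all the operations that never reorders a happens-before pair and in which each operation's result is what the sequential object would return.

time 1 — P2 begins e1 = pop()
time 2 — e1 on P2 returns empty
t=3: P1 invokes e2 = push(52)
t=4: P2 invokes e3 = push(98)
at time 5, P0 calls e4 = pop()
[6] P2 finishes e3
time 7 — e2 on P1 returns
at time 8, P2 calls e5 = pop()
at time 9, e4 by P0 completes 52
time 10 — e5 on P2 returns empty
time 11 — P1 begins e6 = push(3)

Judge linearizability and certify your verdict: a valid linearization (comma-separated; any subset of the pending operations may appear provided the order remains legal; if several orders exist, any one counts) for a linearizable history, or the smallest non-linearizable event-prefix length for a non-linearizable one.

not linearizable — minimal violating prefix: 10 events

already the first 10 events (up to e5's response at time 10) admit no linearization; the first 9 still do
checked exhaustively: 8 real-time-consistent orders of 5 completed operations, zero legal LIFO stack replays
for example e1, e2, e3, e4, e5 fails at step 4: e4 pop() → 52 is not legal there
for example e1, e2, e3, e5, e4 fails at step 4: e5 pop() → empty is not legal there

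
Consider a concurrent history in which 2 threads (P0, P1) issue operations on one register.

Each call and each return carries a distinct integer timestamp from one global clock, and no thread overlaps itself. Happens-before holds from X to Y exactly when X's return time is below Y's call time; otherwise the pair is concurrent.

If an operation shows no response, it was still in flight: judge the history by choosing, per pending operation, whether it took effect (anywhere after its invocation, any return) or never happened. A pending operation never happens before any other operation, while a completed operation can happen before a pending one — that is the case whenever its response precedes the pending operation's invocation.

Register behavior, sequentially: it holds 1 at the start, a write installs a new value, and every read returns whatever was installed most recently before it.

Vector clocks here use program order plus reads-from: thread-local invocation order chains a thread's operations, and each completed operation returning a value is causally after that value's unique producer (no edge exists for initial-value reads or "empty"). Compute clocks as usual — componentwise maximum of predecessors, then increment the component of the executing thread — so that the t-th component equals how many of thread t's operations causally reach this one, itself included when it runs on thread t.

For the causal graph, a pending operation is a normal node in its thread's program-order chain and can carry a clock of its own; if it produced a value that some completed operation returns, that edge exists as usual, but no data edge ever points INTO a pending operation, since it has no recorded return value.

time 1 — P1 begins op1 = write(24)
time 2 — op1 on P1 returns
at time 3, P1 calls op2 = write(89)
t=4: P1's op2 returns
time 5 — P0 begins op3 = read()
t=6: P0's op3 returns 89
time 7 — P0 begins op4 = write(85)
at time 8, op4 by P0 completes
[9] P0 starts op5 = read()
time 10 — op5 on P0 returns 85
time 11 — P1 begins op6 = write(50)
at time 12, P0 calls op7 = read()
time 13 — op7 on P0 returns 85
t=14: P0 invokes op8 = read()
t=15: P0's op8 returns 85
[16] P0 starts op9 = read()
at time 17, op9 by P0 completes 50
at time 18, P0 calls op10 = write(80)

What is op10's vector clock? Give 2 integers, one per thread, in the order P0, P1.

(7, 3)

invoked at 1, op1 has no predecessors; its own P1 bump gives (0, 1)
op2, invoked 3, takes VC(op1)=(0, 1) under max, adds 1 for P1 → (0, 2)
op6, invoked 11, takes VC(op2)=(0, 2) under max, adds 1 for P1 → (0, 3)
op3, invoked 5, takes VC(op2)=(0, 2) under max, adds 1 for P0 → (1, 2)
op4, invoked 7, takes VC(op3)=(1, 2) under max, adds 1 for P0 → (2, 2)
op5, invoked 9, takes VC(op4)=(2, 2) under max, adds 1 for P0 → (3, 2)
op7, invoked 12, takes VC(op4)=(2, 2), VC(op5)=(3, 2) under max, adds 1 for P0 → (4, 2)
op8, invoked 14, takes VC(op4)=(2, 2), VC(op7)=(4, 2) under max, adds 1 for P0 → (5, 2)
op9, invoked 16, takes VC(op6)=(0, 3), VC(op8)=(5, 2) under max, adds 1 for P0 → (6, 3)
op10, invoked 18, takes VC(op9)=(6, 3) under max, adds 1 for P0 → (7, 3)
target: VC(op10) = (7, 3)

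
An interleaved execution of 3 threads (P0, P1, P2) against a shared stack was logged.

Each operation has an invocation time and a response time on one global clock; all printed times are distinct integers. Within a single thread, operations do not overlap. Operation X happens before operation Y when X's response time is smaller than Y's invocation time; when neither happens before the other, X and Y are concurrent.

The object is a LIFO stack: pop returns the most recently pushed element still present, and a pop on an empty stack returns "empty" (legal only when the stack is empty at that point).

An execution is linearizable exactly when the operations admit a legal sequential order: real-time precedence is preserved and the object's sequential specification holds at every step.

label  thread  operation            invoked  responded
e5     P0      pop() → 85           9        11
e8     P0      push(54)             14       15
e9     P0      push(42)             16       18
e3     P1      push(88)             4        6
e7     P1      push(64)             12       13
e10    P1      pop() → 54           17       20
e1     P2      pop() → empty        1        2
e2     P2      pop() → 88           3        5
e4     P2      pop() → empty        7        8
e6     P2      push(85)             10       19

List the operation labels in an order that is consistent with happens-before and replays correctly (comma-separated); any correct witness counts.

e1, e3, e2, e4, e6, e5, e7, e8, e10, e9

step 1: e1 pop() → empty — stack <>
step 2: e3 push(88) — stack <88>
step 3: e2 pop() → 88 — stack <>
step 4: e4 pop() → empty — stack <>
step 5: e6 push(85) — stack <85>
step 6: e5 pop() → 85 — stack <>
step 7: e7 push(64) — stack <64>
step 8: e8 push(54) — stack <64,54>
step 9: e10 pop() → 54 — stack <64>
step 10: e9 push(42) — stack <64,42>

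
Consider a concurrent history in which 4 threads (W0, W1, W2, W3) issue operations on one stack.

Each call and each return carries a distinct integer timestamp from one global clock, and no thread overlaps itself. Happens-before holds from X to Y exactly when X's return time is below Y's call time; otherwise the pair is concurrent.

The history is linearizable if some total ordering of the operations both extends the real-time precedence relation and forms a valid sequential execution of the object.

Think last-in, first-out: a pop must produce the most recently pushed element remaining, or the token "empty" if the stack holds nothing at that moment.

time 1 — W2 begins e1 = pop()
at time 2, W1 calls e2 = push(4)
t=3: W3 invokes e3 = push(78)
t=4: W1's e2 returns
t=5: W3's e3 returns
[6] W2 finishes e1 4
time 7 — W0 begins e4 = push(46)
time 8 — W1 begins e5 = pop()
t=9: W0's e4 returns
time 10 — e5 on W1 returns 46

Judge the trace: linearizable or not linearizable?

one valid linearization: e2, e1, e3, e4, e5
step 1: e2 push(4) — stack <4>
step 2: e1 pop() → 4 — stack <>
step 3: e3 push(78) — stack <78>
step 4: e4 push(46) — stack <78,46>
step 5: e5 pop() → 46 — stack <78>

linearizable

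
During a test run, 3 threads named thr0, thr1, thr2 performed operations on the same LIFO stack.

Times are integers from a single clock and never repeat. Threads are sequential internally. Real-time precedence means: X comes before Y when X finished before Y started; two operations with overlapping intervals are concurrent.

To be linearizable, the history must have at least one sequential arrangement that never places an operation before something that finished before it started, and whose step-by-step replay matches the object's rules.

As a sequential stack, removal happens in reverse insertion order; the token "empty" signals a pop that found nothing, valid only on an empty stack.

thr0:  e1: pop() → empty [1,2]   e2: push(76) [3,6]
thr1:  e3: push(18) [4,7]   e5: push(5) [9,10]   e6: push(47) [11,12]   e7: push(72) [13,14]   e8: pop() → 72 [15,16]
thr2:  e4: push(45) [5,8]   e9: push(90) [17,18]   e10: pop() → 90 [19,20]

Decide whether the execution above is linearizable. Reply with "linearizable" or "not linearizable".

a witness: e1, e2, e3, e4, e5, e6, e7, e8, e9, e10
after step 1 (e1 pop() → empty): stack <>
after step 2 (e2 push(76)): stack <76>
after step 3 (e3 push(18)): stack <76,18>
after step 4 (e4 push(45)): stack <76,18,45>
after step 5 (e5 push(5)): stack <76,18,45,5>
after step 6 (e6 push(47)): stack <76,18,45,5,47>
after step 7 (e7 push(72)): stack <76,18,45,5,47,72>
after step 8 (e8 pop() → 72): stack <76,18,45,5,47>
after step 9 (e9 push(90)): stack <76,18,45,5,47,90>
after step 10 (e10 pop() → 90): stack <76,18,45,5,47>

linearizable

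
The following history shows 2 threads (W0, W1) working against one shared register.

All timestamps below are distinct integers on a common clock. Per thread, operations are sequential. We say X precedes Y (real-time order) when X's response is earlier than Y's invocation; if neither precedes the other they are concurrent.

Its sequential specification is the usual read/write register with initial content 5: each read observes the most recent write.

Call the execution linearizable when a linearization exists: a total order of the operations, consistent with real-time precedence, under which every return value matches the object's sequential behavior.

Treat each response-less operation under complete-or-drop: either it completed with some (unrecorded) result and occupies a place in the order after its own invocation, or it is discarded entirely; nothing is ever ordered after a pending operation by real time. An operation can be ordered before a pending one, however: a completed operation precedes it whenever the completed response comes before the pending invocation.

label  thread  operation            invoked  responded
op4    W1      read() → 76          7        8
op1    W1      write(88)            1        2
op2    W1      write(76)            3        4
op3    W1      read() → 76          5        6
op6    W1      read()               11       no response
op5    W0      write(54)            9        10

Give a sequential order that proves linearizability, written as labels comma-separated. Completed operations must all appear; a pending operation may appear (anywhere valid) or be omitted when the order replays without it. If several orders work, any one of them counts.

op1, op2, op3, op4, op5

1. op1 write(88), leaving value 88
2. op2 write(76), leaving value 76
3. op3 read() → 76, leaving value 76
4. op4 read() → 76, leaving value 76
5. op5 write(54), leaving value 54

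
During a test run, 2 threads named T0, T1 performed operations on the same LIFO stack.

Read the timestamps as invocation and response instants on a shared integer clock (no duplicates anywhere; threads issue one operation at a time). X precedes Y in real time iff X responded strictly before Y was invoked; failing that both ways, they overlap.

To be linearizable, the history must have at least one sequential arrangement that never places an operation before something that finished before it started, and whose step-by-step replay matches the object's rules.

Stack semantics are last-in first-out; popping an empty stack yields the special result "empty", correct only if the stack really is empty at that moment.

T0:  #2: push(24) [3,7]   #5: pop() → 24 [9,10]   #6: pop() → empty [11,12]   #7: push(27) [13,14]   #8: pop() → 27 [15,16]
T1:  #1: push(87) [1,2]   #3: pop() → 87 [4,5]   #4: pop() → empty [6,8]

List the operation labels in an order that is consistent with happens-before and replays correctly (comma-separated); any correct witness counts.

#1, #3, #4, #2, #5, #6, #7, #8

step 1: #1 push(87) — stack <87>
step 2: #3 pop() → 87 — stack <>
step 3: #4 pop() → empty — stack <>
step 4: #2 push(24) — stack <24>
step 5: #5 pop() → 24 — stack <>
step 6: #6 pop() → empty — stack <>
step 7: #7 push(27) — stack <27>
step 8: #8 pop() → 27 — stack <>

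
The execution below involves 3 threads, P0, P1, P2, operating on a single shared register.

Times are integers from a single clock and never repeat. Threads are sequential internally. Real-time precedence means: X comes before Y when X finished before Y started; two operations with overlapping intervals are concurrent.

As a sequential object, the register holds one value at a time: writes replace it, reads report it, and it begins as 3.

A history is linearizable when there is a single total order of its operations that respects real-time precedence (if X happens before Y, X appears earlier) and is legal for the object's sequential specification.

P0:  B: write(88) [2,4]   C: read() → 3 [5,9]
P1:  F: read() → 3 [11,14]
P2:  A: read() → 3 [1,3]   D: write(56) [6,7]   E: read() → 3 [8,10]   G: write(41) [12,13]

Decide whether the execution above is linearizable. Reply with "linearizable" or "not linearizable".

not linearizable

the violation lands at event 9, C's response at time 9: events 1..8 linearize, events 1..9 do not
4 completed operations, 4 real-time-consistent orders — every register replay fails
completion choices over the 1 pending operation (E) were checked; none helps
one such order, A, B, C, D (pending dropped), breaks at step 3 where C read() → 3 is illegal
one such order, A, B, D, C (pending dropped), breaks at step 4 where C read() → 3 is illegal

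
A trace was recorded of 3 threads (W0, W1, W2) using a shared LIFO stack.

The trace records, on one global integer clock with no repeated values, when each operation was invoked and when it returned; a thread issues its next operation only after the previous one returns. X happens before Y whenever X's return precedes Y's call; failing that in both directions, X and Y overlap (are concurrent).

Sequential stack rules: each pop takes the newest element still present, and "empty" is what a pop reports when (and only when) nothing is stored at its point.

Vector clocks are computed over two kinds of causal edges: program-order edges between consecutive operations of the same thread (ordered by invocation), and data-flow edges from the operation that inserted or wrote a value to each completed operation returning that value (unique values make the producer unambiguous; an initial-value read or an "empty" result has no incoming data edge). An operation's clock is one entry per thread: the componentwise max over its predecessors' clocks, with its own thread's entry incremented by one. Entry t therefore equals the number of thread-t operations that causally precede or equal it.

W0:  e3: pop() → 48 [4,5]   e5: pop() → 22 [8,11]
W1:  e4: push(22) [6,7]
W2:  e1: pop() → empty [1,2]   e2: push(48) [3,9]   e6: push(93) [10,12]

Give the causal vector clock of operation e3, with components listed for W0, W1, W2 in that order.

invoked at 1, e1 has no predecessors; its own W2 bump gives (0, 0, 1)
invoked at 6, e4 has no predecessors; its own W1 bump gives (0, 1, 0)
VC(e2, invoked at 3): max of VC(e1)=(0, 0, 1), then +1 on thread W2 → (0, 0, 2)
VC(e6, invoked at 10): max of VC(e2)=(0, 0, 2), then +1 on thread W2 → (0, 0, 3)
VC(e3, invoked at 4): max of VC(e2)=(0, 0, 2), then +1 on thread W0 → (1, 0, 2)
VC(e5, invoked at 8): max of VC(e3)=(1, 0, 2), VC(e4)=(0, 1, 0), then +1 on thread W0 → (2, 1, 2)
target: VC(e3) = (1, 0, 2)

(1, 0, 2)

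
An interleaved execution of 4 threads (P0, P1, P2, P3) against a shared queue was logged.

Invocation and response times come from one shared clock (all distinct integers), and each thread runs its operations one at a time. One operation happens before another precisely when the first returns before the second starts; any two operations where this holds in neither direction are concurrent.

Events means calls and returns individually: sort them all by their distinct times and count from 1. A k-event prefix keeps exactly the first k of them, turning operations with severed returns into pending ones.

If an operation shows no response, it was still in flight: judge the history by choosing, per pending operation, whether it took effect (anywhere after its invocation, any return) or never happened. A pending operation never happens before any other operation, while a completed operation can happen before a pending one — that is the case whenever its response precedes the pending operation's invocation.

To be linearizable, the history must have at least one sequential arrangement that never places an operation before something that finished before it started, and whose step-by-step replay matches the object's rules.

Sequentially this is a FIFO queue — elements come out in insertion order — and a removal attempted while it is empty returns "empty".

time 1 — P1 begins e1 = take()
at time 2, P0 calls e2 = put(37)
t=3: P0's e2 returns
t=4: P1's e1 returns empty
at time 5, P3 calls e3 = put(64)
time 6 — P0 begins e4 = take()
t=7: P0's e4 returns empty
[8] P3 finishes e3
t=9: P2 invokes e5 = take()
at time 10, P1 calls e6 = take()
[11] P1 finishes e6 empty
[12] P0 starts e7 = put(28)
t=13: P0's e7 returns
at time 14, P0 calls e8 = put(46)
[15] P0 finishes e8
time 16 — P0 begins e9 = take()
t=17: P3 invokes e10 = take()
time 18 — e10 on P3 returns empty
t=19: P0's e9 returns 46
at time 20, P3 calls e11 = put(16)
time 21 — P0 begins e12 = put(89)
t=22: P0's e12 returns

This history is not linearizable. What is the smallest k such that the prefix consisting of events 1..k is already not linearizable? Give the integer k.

7

a valid linearization of events 1..6 exists, for instance e1, e2:
after step 1 (e1 take() → empty): queue <>
after step 2 (e2 put(37)): queue <37>
once event 7 joins (e4's response, time 7), exhaustive search finds no witness
no escape via the 1 pending operation (e3): every completion choice fails
e.g. e1, e2, e4 (pending dropped): illegal at step 3, since e4 take() → empty cannot apply there
e.g. e2, e1, e4 (pending dropped): illegal at step 2, since e1 take() → empty cannot apply there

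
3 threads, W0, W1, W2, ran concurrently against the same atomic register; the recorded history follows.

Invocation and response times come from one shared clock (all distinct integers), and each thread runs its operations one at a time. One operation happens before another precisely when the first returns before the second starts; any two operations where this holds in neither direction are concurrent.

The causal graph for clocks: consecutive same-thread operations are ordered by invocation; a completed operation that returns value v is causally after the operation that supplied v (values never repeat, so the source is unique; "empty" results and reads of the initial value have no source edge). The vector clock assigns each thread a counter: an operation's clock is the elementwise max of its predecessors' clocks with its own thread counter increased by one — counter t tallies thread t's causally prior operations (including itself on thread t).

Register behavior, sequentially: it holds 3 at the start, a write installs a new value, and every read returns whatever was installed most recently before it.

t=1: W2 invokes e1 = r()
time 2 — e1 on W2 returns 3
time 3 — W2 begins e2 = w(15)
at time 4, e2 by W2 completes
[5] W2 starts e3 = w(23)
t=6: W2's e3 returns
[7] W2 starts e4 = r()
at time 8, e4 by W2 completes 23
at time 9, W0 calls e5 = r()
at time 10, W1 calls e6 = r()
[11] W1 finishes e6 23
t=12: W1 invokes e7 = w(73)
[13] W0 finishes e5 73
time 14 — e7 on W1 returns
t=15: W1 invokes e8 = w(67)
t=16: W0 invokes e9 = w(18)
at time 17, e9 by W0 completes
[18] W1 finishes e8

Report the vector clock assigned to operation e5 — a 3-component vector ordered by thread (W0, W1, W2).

e1 (invocation 1): nothing precedes it; W2's component alone gives (0, 0, 1)
e2, invoked 3, takes VC(e1)=(0, 0, 1) under max, adds 1 for W2 → (0, 0, 2)
e3, invoked 5, takes VC(e2)=(0, 0, 2) under max, adds 1 for W2 → (0, 0, 3)
e4, invoked 7, takes VC(e3)=(0, 0, 3) under max, adds 1 for W2 → (0, 0, 4)
e6, invoked 10, takes VC(e3)=(0, 0, 3) under max, adds 1 for W1 → (0, 1, 3)
e7, invoked 12, takes VC(e6)=(0, 1, 3) under max, adds 1 for W1 → (0, 2, 3)
e8, invoked 15, takes VC(e7)=(0, 2, 3) under max, adds 1 for W1 → (0, 3, 3)
e5, invoked 9, takes VC(e7)=(0, 2, 3) under max, adds 1 for W0 → (1, 2, 3)
e9, invoked 16, takes VC(e5)=(1, 2, 3) under max, adds 1 for W0 → (2, 2, 3)
target: VC(e5) = (1, 2, 3)

(1, 2, 3)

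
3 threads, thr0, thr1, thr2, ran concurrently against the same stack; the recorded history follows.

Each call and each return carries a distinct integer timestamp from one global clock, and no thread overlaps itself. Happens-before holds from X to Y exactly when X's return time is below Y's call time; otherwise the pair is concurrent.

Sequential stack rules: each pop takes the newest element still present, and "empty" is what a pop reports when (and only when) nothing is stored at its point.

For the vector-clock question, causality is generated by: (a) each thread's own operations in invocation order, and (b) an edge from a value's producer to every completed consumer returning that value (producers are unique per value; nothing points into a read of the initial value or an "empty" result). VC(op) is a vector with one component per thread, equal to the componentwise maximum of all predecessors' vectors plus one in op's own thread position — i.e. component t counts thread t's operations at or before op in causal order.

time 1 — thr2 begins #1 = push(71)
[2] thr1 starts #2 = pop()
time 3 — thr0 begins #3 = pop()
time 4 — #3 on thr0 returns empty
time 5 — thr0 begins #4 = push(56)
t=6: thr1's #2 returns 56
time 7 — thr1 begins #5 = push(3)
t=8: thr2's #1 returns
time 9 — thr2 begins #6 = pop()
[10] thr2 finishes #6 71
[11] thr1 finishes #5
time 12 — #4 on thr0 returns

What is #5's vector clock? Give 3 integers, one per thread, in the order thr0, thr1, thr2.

(2, 2, 0)

root op #1, invoked 1: fresh clock plus thr2's own tick → (0, 0, 1)
root op #3, invoked 3: fresh clock plus thr0's own tick → (1, 0, 0)
#6, invoked 9, takes VC(#1)=(0, 0, 1) under max, adds 1 for thr2 → (0, 0, 2)
#4, invoked 5, takes VC(#3)=(1, 0, 0) under max, adds 1 for thr0 → (2, 0, 0)
#2, invoked 2, takes VC(#4)=(2, 0, 0) under max, adds 1 for thr1 → (2, 1, 0)
#5, invoked 7, takes VC(#2)=(2, 1, 0) under max, adds 1 for thr1 → (2, 2, 0)
target: VC(#5) = (2, 2, 0)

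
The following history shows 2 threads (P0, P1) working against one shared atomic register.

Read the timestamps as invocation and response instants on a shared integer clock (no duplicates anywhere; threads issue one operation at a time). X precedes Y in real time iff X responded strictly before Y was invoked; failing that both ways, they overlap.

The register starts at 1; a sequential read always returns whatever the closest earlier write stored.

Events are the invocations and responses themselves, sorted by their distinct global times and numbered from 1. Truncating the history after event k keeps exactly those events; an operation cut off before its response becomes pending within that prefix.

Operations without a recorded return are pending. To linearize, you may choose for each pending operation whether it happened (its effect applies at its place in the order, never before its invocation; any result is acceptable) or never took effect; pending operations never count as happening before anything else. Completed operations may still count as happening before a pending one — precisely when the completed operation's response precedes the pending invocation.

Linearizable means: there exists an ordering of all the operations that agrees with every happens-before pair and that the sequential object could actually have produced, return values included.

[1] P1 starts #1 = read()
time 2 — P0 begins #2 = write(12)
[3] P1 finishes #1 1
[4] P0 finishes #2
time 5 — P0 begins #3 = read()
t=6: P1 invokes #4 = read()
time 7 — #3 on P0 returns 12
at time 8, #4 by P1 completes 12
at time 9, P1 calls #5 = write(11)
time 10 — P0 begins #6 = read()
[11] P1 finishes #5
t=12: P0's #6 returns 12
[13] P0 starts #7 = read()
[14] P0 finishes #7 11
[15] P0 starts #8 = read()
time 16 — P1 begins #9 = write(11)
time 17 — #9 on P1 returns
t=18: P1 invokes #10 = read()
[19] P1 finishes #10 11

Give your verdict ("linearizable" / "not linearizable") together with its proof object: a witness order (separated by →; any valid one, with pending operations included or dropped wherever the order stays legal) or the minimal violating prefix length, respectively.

step 1: #1 read() → 1 — value 1
step 2: #2 write(12) — value 12
step 3: #3 read() → 12 — value 12
step 4: #4 read() → 12 — value 12
step 5: #6 read() → 12 — value 12
step 6: #5 write(11) — value 11
step 7: #7 read() → 11 — value 11
step 8: #8 read() (pending, included) — value 11
step 9: #9 write(11) — value 11
step 10: #10 read() → 11 — value 11

linearizable — witness: #1 → #2 → #3 → #4 → #6 → #5 → #7 → #8 → #9 → #10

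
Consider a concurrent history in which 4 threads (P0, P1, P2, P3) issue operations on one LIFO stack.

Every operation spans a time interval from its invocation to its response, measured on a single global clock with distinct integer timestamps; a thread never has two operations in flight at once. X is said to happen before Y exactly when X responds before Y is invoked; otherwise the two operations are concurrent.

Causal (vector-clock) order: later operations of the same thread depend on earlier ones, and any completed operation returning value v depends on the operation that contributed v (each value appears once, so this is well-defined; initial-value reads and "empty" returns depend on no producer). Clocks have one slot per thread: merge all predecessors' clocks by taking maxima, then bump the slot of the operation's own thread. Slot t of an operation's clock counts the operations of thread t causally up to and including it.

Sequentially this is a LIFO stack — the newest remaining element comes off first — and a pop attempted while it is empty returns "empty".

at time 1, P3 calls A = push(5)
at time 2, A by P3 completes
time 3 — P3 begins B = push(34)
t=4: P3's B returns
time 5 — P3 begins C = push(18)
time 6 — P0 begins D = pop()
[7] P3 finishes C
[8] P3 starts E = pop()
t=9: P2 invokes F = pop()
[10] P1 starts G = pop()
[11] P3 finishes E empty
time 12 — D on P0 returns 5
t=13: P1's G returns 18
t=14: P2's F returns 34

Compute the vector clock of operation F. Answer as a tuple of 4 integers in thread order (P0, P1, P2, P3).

(0, 0, 1, 2)

root op A, invoked 1: fresh clock plus P3's own tick → (0, 0, 0, 1)
merge at B (invoked 3): VC(A)=(0, 0, 0, 1), own-thread bump on P3 → (0, 0, 0, 2)
merge at D (invoked 6): VC(A)=(0, 0, 0, 1), own-thread bump on P0 → (1, 0, 0, 1)
merge at C (invoked 5): VC(B)=(0, 0, 0, 2), own-thread bump on P3 → (0, 0, 0, 3)
merge at F (invoked 9): VC(B)=(0, 0, 0, 2), own-thread bump on P2 → (0, 0, 1, 2)
merge at E (invoked 8): VC(C)=(0, 0, 0, 3), own-thread bump on P3 → (0, 0, 0, 4)
merge at G (invoked 10): VC(C)=(0, 0, 0, 3), own-thread bump on P1 → (0, 1, 0, 3)
target: VC(F) = (0, 0, 1, 2)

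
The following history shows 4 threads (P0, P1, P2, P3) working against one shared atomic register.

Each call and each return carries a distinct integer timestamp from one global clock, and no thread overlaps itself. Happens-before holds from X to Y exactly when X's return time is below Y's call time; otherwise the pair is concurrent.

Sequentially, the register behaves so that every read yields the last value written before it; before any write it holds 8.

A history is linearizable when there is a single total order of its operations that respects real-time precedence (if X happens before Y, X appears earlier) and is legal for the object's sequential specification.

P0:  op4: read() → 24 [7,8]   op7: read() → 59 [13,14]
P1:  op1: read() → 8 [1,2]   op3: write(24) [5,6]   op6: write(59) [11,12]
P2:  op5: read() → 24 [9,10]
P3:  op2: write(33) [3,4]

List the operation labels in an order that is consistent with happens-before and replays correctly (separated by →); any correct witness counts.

op1 → op2 → op3 → op4 → op5 → op6 → op7

1. op1 read() → 8, leaving value 8
2. op2 write(33), leaving value 33
3. op3 write(24), leaving value 24
4. op4 read() → 24, leaving value 24
5. op5 read() → 24, leaving value 24
6. op6 write(59), leaving value 59
7. op7 read() → 59, leaving value 59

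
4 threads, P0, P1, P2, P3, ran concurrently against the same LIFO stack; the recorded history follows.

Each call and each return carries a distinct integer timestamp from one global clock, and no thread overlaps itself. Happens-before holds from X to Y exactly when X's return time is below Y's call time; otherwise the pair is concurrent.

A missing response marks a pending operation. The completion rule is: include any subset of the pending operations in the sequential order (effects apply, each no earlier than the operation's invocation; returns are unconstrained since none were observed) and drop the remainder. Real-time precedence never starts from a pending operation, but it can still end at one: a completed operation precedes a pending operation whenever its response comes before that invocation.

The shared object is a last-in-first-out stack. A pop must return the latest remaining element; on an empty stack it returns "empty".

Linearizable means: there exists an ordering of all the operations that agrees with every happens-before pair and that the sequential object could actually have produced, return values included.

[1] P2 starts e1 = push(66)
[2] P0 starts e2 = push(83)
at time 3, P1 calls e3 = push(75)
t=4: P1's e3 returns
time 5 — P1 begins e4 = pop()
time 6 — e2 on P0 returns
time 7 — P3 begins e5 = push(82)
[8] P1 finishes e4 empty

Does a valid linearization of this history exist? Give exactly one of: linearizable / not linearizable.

already the first 8 events (up to e4's response at time 8) admit no linearization; the first 7 still do
checked exhaustively: 3 real-time-consistent orders of 3 completed operations, zero legal LIFO stack replays
no completion choice of the 2 pending operations (e1, e5) rescues it — every subset was tried
e.g. e2, e3, e4 (pending dropped): illegal at step 3, since e4 pop() → empty cannot apply there
e.g. e3, e2, e4 (pending dropped): illegal at step 3, since e4 pop() → empty cannot apply there

not linearizable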